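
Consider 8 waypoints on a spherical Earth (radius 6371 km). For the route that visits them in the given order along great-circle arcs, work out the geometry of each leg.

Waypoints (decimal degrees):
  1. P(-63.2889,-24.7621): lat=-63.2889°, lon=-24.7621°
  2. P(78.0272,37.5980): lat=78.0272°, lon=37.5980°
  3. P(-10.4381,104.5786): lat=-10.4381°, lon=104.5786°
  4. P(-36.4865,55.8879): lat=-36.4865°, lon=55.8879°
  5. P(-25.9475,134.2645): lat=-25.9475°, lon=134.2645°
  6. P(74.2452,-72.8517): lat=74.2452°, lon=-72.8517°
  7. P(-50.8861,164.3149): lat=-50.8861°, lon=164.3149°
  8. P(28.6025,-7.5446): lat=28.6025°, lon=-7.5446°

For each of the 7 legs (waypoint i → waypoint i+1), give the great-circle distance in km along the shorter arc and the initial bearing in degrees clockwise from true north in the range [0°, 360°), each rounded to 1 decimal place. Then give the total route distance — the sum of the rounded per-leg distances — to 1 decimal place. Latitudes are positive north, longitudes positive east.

Leg 1: φ1=-1.1045997, φ2=1.3618315, Δφ=2.4664312, Δλ=1.0883891 rad; a=sin²(Δφ/2)+cosφ1·cosφ2·sin²(Δλ/2)=0.9152969942; c=2·atan2(√a, √(1-a))=2.550969803; dist=6371·c=16252.229 ≈ 16252.2 km; running total=16252.2 km
Leg 1 bearing: y=sinΔλ·cosφ2=0.18377358, x=cosφ1·sinφ2-sinφ1·cosφ2·cosΔλ=0.52568137; θ=atan2(y, x)=19.2692° ≈ 19.3°
Leg 2: φ1=1.3618315, φ2=-0.1821792, Δφ=-1.5440108, Δλ=1.1690320 rad; a=sin²(Δφ/2)+cosφ1·cosφ2·sin²(Δλ/2)=0.5487268108; c=2·atan2(√a, √(1-a))=1.668404868; dist=6371·c=10629.407 ≈ 10629.4 km; running total=26881.6 km
Leg 2 bearing: y=sinΔλ·cosφ2=0.90514145, x=cosφ1·sinφ2-sinφ1·cosφ2·cosΔλ=-0.41378949; θ=atan2(y, x)=114.5677° ≈ 114.6°
Leg 3: φ1=-0.1821792, φ2=-0.6368096, Δφ=-0.4546303, Δλ=-0.8498130 rad; a=sin²(Δφ/2)+cosφ1·cosφ2·sin²(Δλ/2)=0.1851570353; c=2·atan2(√a, √(1-a))=0.889647469; dist=6371·c=5667.944 ≈ 5667.9 km; running total=32549.5 km
Leg 3 bearing: y=sinΔλ·cosφ2=-0.60392796, x=cosφ1·sinφ2-sinφ1·cosφ2·cosΔλ=-0.48863754; θ=atan2(y, x)=-128.9763° <0 so +360° → 231.0237° ≈ 231.0°
Leg 4: φ1=-0.6368096, φ2=-0.4528693, Δφ=0.1839402, Δλ=1.3679297 rad; a=sin²(Δφ/2)+cosφ1·cosφ2·sin²(Δλ/2)=0.2970805738; c=2·atan2(√a, √(1-a))=1.152899846; dist=6371·c=7345.125 ≈ 7345.1 km; running total=39894.6 km
Leg 4 bearing: y=sinΔλ·cosφ2=0.88075559, x=cosφ1·sinφ2-sinφ1·cosφ2·cosΔλ=-0.24405822; θ=atan2(y, x)=105.4881° ≈ 105.5°
Leg 5: φ1=-0.4528693, φ2=1.2958232, Δφ=1.7486925, Δλ=-3.6148596 rad; a=sin²(Δφ/2)+cosφ1·cosφ2·sin²(Δλ/2)=0.8192121363; c=2·atan2(√a, √(1-a))=2.263245612; dist=6371·c=14419.138 ≈ 14419.1 km; running total=54313.7 km
Leg 5 bearing: y=sinΔλ·cosφ2=0.12375838, x=cosφ1·sinφ2-sinφ1·cosφ2·cosΔλ=0.75966987; θ=atan2(y, x)=9.2528° ≈ 9.3°
Leg 6: φ1=1.2958232, φ2=-0.8881300, Δφ=-2.1839532, Δλ=4.1393380 rad; a=sin²(Δφ/2)+cosφ1·cosφ2·sin²(Δλ/2)=0.9198098422; c=2·atan2(√a, √(1-a))=2.567378998; dist=6371·c=16356.772 ≈ 16356.8 km; running total=70670.5 km
Leg 6 bearing: y=sinΔλ·cosφ2=-0.53008395, x=cosφ1·sinφ2-sinφ1·cosφ2·cosΔλ=0.11853181; θ=atan2(y, x)=-77.3955° <0 so +360° → 282.6045° ≈ 282.6°
Leg 7: φ1=-0.8881300, φ2=0.4992078, Δφ=1.3873378, Δλ=-2.9995141 rad; a=sin²(Δφ/2)+cosφ1·cosφ2·sin²(Δλ/2)=0.9598686743; c=2·atan2(√a, √(1-a))=2.738207169; dist=6371·c=17445.118 ≈ 17445.1 km; running total=88115.6 km
Leg 7 bearing: y=sinΔλ·cosφ2=-0.12432031, x=cosφ1·sinφ2-sinφ1·cosφ2·cosΔλ=-0.37232737; θ=atan2(y, x)=-161.5358° <0 so +360° → 198.4642° ≈ 198.5°

Leg 1: dist=16252.2 km, bearing=19.3°
Leg 2: dist=10629.4 km, bearing=114.6°
Leg 3: dist=5667.9 km, bearing=231.0°
Leg 4: dist=7345.1 km, bearing=105.5°
Leg 5: dist=14419.1 km, bearing=9.3°
Leg 6: dist=16356.8 km, bearing=282.6°
Leg 7: dist=17445.1 km, bearing=198.5°
Total: 88115.6 km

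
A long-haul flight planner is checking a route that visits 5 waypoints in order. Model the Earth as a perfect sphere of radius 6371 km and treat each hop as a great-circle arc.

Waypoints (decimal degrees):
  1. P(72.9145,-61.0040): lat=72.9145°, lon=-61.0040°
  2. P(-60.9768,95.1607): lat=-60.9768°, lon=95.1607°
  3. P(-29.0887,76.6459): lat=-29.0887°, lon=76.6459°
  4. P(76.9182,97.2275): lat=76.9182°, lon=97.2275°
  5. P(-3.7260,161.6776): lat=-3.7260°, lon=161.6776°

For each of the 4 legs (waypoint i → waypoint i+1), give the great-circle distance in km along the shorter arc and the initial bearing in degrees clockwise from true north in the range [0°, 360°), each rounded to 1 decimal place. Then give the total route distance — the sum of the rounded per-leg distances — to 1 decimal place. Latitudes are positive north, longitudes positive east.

Leg 1: dist=18354.3 km, bearing=49.5°
Leg 2: dist=3802.2 km, bearing=330.4°
Leg 3: dist=11871.3 km, bearing=4.8°
Leg 4: dist=9790.2 km, bearing=115.7°
Total: 43818.0 km

Leg 1: φ1=1.2725981, φ2=-1.0642459, Δφ=-2.3368440, Δλ=2.7255882 rad; a=sin²(Δφ/2)+cosφ1·cosφ2·sin²(Δλ/2)=0.9831079757; c=2·atan2(√a, √(1-a))=2.880916578; dist=6371·c=18354.320 ≈ 18354.3 km; running total=18354.3 km
Leg 1 bearing: y=sinΔλ·cosφ2=0.19605899, x=cosφ1·sinφ2-sinφ1·cosφ2·cosΔλ=0.16729497; θ=atan2(y, x)=49.5262° ≈ 49.5°
Leg 2: φ1=-1.0642459, φ2=-0.5076936, Δφ=0.5565523, Δλ=-0.3231442 rad; a=sin²(Δφ/2)+cosφ1·cosφ2·sin²(Δλ/2)=0.0864312572; c=2·atan2(√a, √(1-a))=0.596801346; dist=6371·c=3802.221 ≈ 3802.2 km; running total=22156.5 km
Leg 2 bearing: y=sinΔλ·cosφ2=-0.27749648, x=cosφ1·sinφ2-sinφ1·cosφ2·cosΔλ=0.48871186; θ=atan2(y, x)=-29.5884° <0 so +360° → 330.4116° ≈ 330.4°
Leg 3: φ1=-0.5076936, φ2=1.3424758, Δφ=1.8501694, Δλ=0.3592167 rad; a=sin²(Δφ/2)+cosφ1·cosφ2·sin²(Δλ/2)=0.6441888761; c=2·atan2(√a, √(1-a))=1.863328507; dist=6371·c=11871.266 ≈ 11871.3 km; running total=34027.8 km
Leg 3 bearing: y=sinΔλ·cosφ2=0.07956847, x=cosφ1·sinφ2-sinφ1·cosφ2·cosΔλ=0.95420497; θ=atan2(y, x)=4.7667° ≈ 4.8°
Leg 4: φ1=1.3424758, φ2=-0.0650310, Δφ=-1.4075068, Δλ=1.1248664 rad; a=sin²(Δφ/2)+cosφ1·cosφ2·sin²(Δλ/2)=0.4829421990; c=2·atan2(√a, √(1-a))=1.536674104; dist=6371·c=9790.151 ≈ 9790.2 km; running total=43818.0 km
Leg 4 bearing: y=sinΔλ·cosφ2=0.90030294, x=cosφ1·sinφ2-sinφ1·cosφ2·cosΔλ=-0.43392481; θ=atan2(y, x)=115.7330° ≈ 115.7°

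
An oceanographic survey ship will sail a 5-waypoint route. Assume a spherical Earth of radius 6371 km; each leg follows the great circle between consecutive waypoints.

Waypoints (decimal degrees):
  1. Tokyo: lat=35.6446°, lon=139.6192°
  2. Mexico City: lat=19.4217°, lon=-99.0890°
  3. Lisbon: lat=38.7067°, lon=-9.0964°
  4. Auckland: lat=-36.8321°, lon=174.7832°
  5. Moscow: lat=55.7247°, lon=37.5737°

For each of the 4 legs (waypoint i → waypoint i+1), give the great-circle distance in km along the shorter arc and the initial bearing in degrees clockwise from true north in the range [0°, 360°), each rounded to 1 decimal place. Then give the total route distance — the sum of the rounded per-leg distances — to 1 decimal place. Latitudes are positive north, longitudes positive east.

Leg 1: dist=11318.3 km, bearing=55.4°
Leg 2: dist=8672.4 km, bearing=52.9°
Leg 3: dist=19615.5 km, bearing=300.2°
Leg 4: dist=16201.7 km, bearing=317.2°
Total: 55807.9 km

Leg 1: φ1=0.6221156, φ2=0.3389726, Δφ=-0.2831430, Δλ=-4.1662440 rad; a=sin²(Δφ/2)+cosφ1·cosφ2·sin²(Δλ/2)=0.6021457111; c=2·atan2(√a, √(1-a))=1.776536136; dist=6371·c=11318.312 ≈ 11318.3 km; running total=11318.3 km
Leg 1 bearing: y=sinΔλ·cosφ2=0.80590749, x=cosφ1·sinφ2-sinφ1·cosφ2·cosΔλ=0.55567808; θ=atan2(y, x)=55.4135° ≈ 55.4°
Leg 2: φ1=0.3389726, φ2=0.6755594, Δφ=0.3365867, Δλ=1.5706672 rad; a=sin²(Δφ/2)+cosφ1·cosφ2·sin²(Δλ/2)=0.3959849766; c=2·atan2(√a, √(1-a))=1.361235815; dist=6371·c=8672.433 ≈ 8672.4 km; running total=19990.7 km
Leg 2 bearing: y=sinΔλ·cosφ2=0.78035728, x=cosφ1·sinφ2-sinφ1·cosφ2·cosΔλ=0.58971689; θ=atan2(y, x)=52.9216° ≈ 52.9°
Leg 3: φ1=0.6755594, φ2=-0.6428414, Δφ=-1.3184008, Δλ=3.2093044 rad; a=sin²(Δφ/2)+cosφ1·cosφ2·sin²(Δλ/2)=0.9990167575; c=2·atan2(√a, √(1-a))=3.078868978; dist=6371·c=19615.474 ≈ 19615.5 km; running total=39606.2 km
Leg 3 bearing: y=sinΔλ·cosφ2=-0.05415482, x=cosφ1·sinφ2-sinφ1·cosφ2·cosΔλ=0.03156514; θ=atan2(y, x)=-59.7634° <0 so +360° → 300.2366° ≈ 300.2°
Leg 4: φ1=-0.6428414, φ2=0.9725795, Δφ=1.6154209, Δλ=-2.3947575 rad; a=sin²(Δφ/2)+cosφ1·cosφ2·sin²(Δλ/2)=0.9130771899; c=2·atan2(√a, √(1-a))=2.543044253; dist=6371·c=16201.735 ≈ 16201.7 km; running total=55807.9 km
Leg 4 bearing: y=sinΔλ·cosφ2=-0.38257235, x=cosφ1·sinφ2-sinφ1·cosφ2·cosΔλ=0.41365123; θ=atan2(y, x)=-42.7647° <0 so +360° → 317.2353° ≈ 317.2°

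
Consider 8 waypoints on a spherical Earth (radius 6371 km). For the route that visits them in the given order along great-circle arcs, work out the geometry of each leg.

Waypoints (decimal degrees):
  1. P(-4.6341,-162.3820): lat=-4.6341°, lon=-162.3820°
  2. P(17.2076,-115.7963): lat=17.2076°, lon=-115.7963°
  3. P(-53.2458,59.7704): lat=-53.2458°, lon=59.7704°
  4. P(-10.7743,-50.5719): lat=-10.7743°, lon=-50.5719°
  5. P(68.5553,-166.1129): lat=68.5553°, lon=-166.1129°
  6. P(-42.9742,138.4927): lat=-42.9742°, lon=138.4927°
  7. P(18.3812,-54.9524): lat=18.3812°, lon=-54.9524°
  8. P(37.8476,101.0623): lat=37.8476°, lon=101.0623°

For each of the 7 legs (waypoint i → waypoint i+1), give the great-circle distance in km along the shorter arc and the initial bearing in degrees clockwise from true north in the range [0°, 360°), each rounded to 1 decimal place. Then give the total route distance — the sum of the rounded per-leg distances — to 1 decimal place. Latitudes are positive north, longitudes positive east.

Leg 1: φ1=-0.0808803, φ2=0.3003293, Δφ=0.3812096, Δλ=0.8130738 rad; a=sin²(Δφ/2)+cosφ1·cosφ2·sin²(Δλ/2)=0.1847705927; c=2·atan2(√a, √(1-a))=0.888652171; dist=6371·c=5661.603 ≈ 5661.6 km; running total=5661.6 km
Leg 1 bearing: y=sinΔλ·cosφ2=0.69388873, x=cosφ1·sinφ2-sinφ1·cosφ2·cosΔλ=0.34790821; θ=atan2(y, x)=63.3713° ≈ 63.4°
Leg 2: φ1=0.3003293, φ2=-0.9293145, Δφ=-1.2296438, Δλ=3.0642170 rad; a=sin²(Δφ/2)+cosφ1·cosφ2·sin²(Δλ/2)=0.9034573507; c=2·atan2(√a, √(1-a))=2.509706241; dist=6371·c=15989.338 ≈ 15989.3 km; running total=21650.9 km
Leg 2 bearing: y=sinΔλ·cosφ2=0.04625413, x=cosφ1·sinφ2-sinφ1·cosφ2·cosΔλ=-0.58885416; θ=atan2(y, x)=175.5087° ≈ 175.5°
Leg 3: φ1=-0.9293145, φ2=-0.1880470, Δφ=0.7412675, Δλ=-1.9258364 rad; a=sin²(Δφ/2)+cosφ1·cosφ2·sin²(Δλ/2)=0.5272844973; c=2·atan2(√a, √(1-a))=1.625392440; dist=6371·c=10355.375 ≈ 10355.4 km; running total=32006.3 km
Leg 3 bearing: y=sinΔλ·cosφ2=-0.92110321, x=cosφ1·sinφ2-sinφ1·cosφ2·cosΔλ=-0.38547516; θ=atan2(y, x)=-112.7090° <0 so +360° → 247.2910° ≈ 247.3°
Leg 4: φ1=-0.1880470, φ2=1.1965157, Δφ=1.3845627, Δλ=-2.0165709 rad; a=sin²(Δφ/2)+cosφ1·cosφ2·sin²(Δλ/2)=0.6644261727; c=2·atan2(√a, √(1-a))=1.905884400; dist=6371·c=12142.390 ≈ 12142.4 km; running total=44148.7 km
Leg 4 bearing: y=sinΔλ·cosφ2=-0.32987522, x=cosφ1·sinφ2-sinφ1·cosφ2·cosΔλ=0.88489461; θ=atan2(y, x)=-20.4447° <0 so +360° → 339.5553° ≈ 339.6°
Leg 5: φ1=1.1965157, φ2=-0.7500413, Δφ=-1.9465570, Δλ=5.3163706 rad; a=sin²(Δφ/2)+cosφ1·cosφ2·sin²(Δλ/2)=0.7412796877; c=2·atan2(√a, √(1-a))=2.074370812; dist=6371·c=13215.816 ≈ 13215.8 km; running total=57364.5 km
Leg 5 bearing: y=sinΔλ·cosφ2=-0.60221594, x=cosφ1·sinφ2-sinφ1·cosφ2·cosΔλ=-0.63598145; θ=atan2(y, x)=-136.5621° <0 so +360° → 223.4379° ≈ 223.4°
Leg 6: φ1=-0.7500413, φ2=0.3208125, Δφ=1.0708537, Δλ=-3.3762539 rad; a=sin²(Δφ/2)+cosφ1·cosφ2·sin²(Δλ/2)=0.9451287695; c=2·atan2(√a, √(1-a))=2.668706636; dist=6371·c=17002.330 ≈ 17002.3 km; running total=74366.8 km
Leg 6 bearing: y=sinΔλ·cosφ2=0.22065060, x=cosφ1·sinφ2-sinφ1·cosφ2·cosΔλ=-0.39844050; θ=atan2(y, x)=151.0229° ≈ 151.0°
Leg 7: φ1=0.3208125, φ2=0.6605652, Δφ=0.3397528, Δλ=2.7229702 rad; a=sin²(Δφ/2)+cosφ1·cosφ2·sin²(Δλ/2)=0.7455853329; c=2·atan2(√a, √(1-a))=2.084229522; dist=6371·c=13278.626 ≈ 13278.6 km; running total=87645.4 km
Leg 7 bearing: y=sinΔλ·cosφ2=0.32099269, x=cosφ1·sinφ2-sinφ1·cosφ2·cosΔλ=0.80976235; θ=atan2(y, x)=21.6236° ≈ 21.6°

Leg 1: dist=5661.6 km, bearing=63.4°
Leg 2: dist=15989.3 km, bearing=175.5°
Leg 3: dist=10355.4 km, bearing=247.3°
Leg 4: dist=12142.4 km, bearing=339.6°
Leg 5: dist=13215.8 km, bearing=223.4°
Leg 6: dist=17002.3 km, bearing=151.0°
Leg 7: dist=13278.6 km, bearing=21.6°
Total: 87645.4 km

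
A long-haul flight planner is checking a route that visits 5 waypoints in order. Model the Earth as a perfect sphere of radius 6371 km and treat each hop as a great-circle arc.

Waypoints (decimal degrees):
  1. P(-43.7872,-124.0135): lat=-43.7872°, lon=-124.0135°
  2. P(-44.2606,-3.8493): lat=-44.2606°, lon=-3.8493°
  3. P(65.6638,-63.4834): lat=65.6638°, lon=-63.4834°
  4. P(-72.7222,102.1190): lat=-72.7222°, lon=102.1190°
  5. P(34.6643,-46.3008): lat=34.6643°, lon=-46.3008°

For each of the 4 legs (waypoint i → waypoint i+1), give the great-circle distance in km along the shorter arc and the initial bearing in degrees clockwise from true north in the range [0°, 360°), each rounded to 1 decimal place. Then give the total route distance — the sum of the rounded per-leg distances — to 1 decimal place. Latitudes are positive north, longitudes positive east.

Leg 1: dist=8573.7 km, bearing=140.6°
Leg 2: dist=13246.1 km, bearing=336.0°
Leg 3: dist=19051.2 km, bearing=150.7°
Leg 4: dist=15422.2 km, bearing=220.7°
Total: 56293.2 km

Leg 1: φ1=-0.7642308, φ2=-0.7724932, Δφ=-0.0082624, Δλ=2.0972609 rad; a=sin²(Δφ/2)+cosφ1·cosφ2·sin²(Δλ/2)=0.3884199682; c=2·atan2(√a, √(1-a))=1.345741236; dist=6371·c=8573.717 ≈ 8573.7 km; running total=8573.7 km
Leg 1 bearing: y=sinΔλ·cosφ2=0.61919511, x=cosφ1·sinφ2-sinφ1·cosφ2·cosΔλ=-0.75285922; θ=atan2(y, x)=140.5641° ≈ 140.6°
Leg 2: φ1=-0.7724932, φ2=1.1460495, Δφ=1.9185427, Δλ=-1.0408114 rad; a=sin²(Δφ/2)+cosφ1·cosφ2·sin²(Δλ/2)=0.7433573078; c=2·atan2(√a, √(1-a))=2.079121212; dist=6371·c=13246.081 ≈ 13246.1 km; running total=21819.8 km
Leg 2 bearing: y=sinΔλ·cosφ2=-0.35555740, x=cosφ1·sinφ2-sinφ1·cosφ2·cosΔλ=0.79792720; θ=atan2(y, x)=-24.0178° <0 so +360° → 335.9822° ≈ 336.0°
Leg 3: φ1=1.1460495, φ2=-1.2692418, Δφ=-2.4152913, Δλ=2.8903071 rad; a=sin²(Δφ/2)+cosφ1·cosφ2·sin²(Δλ/2)=0.9942887492; c=2·atan2(√a, √(1-a))=2.990302775; dist=6371·c=19051.219 ≈ 19051.2 km; running total=40871.0 km
Leg 3 bearing: y=sinΔλ·cosφ2=0.07385007, x=cosφ1·sinφ2-sinφ1·cosφ2·cosΔλ=-0.13137997; θ=atan2(y, x)=150.6592° ≈ 150.7°
Leg 4: φ1=-1.2692418, φ2=0.6050062, Δφ=1.8742480, Δλ=-2.5904142 rad; a=sin²(Δφ/2)+cosφ1·cosφ2·sin²(Δλ/2)=0.8756056833; c=2·atan2(√a, √(1-a))=2.420691727; dist=6371·c=15422.227 ≈ 15422.2 km; running total=56293.2 km
Leg 4 bearing: y=sinΔλ·cosφ2=-0.43073555, x=cosφ1·sinφ2-sinφ1·cosφ2·cosΔλ=-0.50014834; θ=atan2(y, x)=-139.2645° <0 so +360° → 220.7355° ≈ 220.7°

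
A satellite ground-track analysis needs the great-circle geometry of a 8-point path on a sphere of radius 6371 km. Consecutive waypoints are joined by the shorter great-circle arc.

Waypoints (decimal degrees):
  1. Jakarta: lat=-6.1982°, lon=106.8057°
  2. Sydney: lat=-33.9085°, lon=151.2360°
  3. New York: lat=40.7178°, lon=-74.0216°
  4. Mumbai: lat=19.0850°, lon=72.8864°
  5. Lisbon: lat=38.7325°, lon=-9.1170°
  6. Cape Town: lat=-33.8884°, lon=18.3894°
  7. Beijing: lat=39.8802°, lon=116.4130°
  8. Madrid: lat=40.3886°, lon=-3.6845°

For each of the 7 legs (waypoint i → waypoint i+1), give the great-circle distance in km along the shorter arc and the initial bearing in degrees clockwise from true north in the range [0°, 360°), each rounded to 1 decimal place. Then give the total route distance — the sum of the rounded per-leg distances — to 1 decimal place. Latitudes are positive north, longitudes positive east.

Leg 1: dist=5504.4 km, bearing=130.2°
Leg 2: dist=15987.1 km, bearing=65.6°
Leg 3: dist=12537.8 km, bearing=34.0°
Leg 4: dist=8018.6 km, bearing=305.7°
Leg 5: dist=8558.5 km, bearing=156.8°
Leg 6: dist=12955.8 km, bearing=58.1°
Leg 7: dist=9226.0 km, bearing=318.4°
Total: 72788.2 km

Leg 1: φ1=-0.1081790, φ2=-0.5918150, Δφ=-0.4836360, Δλ=0.7754550 rad; a=sin²(Δφ/2)+cosφ1·cosφ2·sin²(Δλ/2)=0.1752888235; c=2·atan2(√a, √(1-a))=0.863971771; dist=6371·c=5504.364 ≈ 5504.4 km; running total=5504.4 km
Leg 1 bearing: y=sinΔλ·cosφ2=0.58098477, x=cosφ1·sinφ2-sinφ1·cosφ2·cosΔλ=-0.49061931; θ=atan2(y, x)=130.1798° ≈ 130.2°
Leg 2: φ1=-0.5918150, φ2=0.7106597, Δφ=1.3024746, Δλ=-3.9314868 rad; a=sin²(Δφ/2)+cosφ1·cosφ2·sin²(Δλ/2)=0.9033517120; c=2·atan2(√a, √(1-a))=2.509348637; dist=6371·c=15987.060 ≈ 15987.1 km; running total=21491.5 km
Leg 2 bearing: y=sinΔλ·cosφ2=0.53834279, x=cosφ1·sinφ2-sinφ1·cosφ2·cosΔλ=0.24375525; θ=atan2(y, x)=65.6395° ≈ 65.6°
Leg 3: φ1=0.7106597, φ2=0.3330961, Δφ=-0.3775636, Δλ=2.5640283 rad; a=sin²(Δφ/2)+cosφ1·cosφ2·sin²(Δλ/2)=0.6933974184; c=2·atan2(√a, √(1-a))=1.967949684; dist=6371·c=12537.807 ≈ 12537.8 km; running total=34029.3 km
Leg 3 bearing: y=sinΔλ·cosφ2=0.51597467, x=cosφ1·sinφ2-sinφ1·cosφ2·cosΔλ=0.76430353; θ=atan2(y, x)=34.0229° ≈ 34.0°
Leg 4: φ1=0.3330961, φ2=0.6760097, Δφ=0.3429136, Δλ=-1.4312293 rad; a=sin²(Δφ/2)+cosφ1·cosφ2·sin²(Δλ/2)=0.3464322575; c=2·atan2(√a, √(1-a))=1.258614763; dist=6371·c=8018.635 ≈ 8018.6 km; running total=42047.9 km
Leg 4 bearing: y=sinΔλ·cosφ2=-0.77249042, x=cosφ1·sinφ2-sinφ1·cosφ2·cosΔλ=0.55581143; θ=atan2(y, x)=-54.2648° <0 so +360° → 305.7352° ≈ 305.7°
Leg 5: φ1=0.6760097, φ2=-0.5914642, Δφ=-1.2674738, Δλ=0.4800772 rad; a=sin²(Δφ/2)+cosφ1·cosφ2·sin²(Δλ/2)=0.3872540128; c=2·atan2(√a, √(1-a))=1.343348340; dist=6371·c=8558.472 ≈ 8558.5 km; running total=50606.4 km
Leg 5 bearing: y=sinΔλ·cosφ2=0.38339140, x=cosφ1·sinφ2-sinφ1·cosφ2·cosΔλ=-0.89563631; θ=atan2(y, x)=156.8259° ≈ 156.8°
Leg 6: φ1=-0.5914642, φ2=0.6960408, Δφ=1.2875050, Δλ=1.7108346 rad; a=sin²(Δφ/2)+cosφ1·cosφ2·sin²(Δλ/2)=0.7232133092; c=2·atan2(√a, √(1-a))=2.033564262; dist=6371·c=12955.838 ≈ 12955.8 km; running total=63562.2 km
Leg 6 bearing: y=sinΔλ·cosφ2=0.75987456, x=cosφ1·sinφ2-sinφ1·cosφ2·cosΔλ=0.47253986; θ=atan2(y, x)=58.1239° ≈ 58.1°
Leg 7: φ1=0.6960408, φ2=0.7049141, Δφ=0.0088733, Δλ=-2.0960968 rad; a=sin²(Δφ/2)+cosφ1·cosφ2·sin²(Δλ/2)=0.4388201886; c=2·atan2(√a, √(1-a))=1.448129303; dist=6371·c=9226.032 ≈ 9226.0 km; running total=72788.2 km
Leg 7 bearing: y=sinΔλ·cosφ2=-0.65897417, x=cosφ1·sinφ2-sinφ1·cosφ2·cosΔλ=0.74214633; θ=atan2(y, x)=-41.6028° <0 so +360° → 318.3972° ≈ 318.4°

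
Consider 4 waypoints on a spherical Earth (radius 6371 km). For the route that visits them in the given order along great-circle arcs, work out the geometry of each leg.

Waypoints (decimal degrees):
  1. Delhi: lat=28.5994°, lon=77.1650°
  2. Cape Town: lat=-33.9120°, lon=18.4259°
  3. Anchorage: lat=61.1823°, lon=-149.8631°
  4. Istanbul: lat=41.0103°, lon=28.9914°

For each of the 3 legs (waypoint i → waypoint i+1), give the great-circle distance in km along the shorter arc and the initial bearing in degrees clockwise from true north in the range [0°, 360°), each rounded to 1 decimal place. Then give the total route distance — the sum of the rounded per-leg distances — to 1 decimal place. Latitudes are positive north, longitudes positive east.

Leg 1: φ1=0.4991537, φ2=-0.5918761, Δφ=-1.0910298, Δλ=-1.0251907 rad; a=sin²(Δφ/2)+cosφ1·cosφ2·sin²(Δλ/2)=0.4444747949; c=2·atan2(√a, √(1-a))=1.459516391; dist=6371·c=9298.579 ≈ 9298.6 km; running total=9298.6 km
Leg 1 bearing: y=sinΔλ·cosφ2=-0.70940556, x=cosφ1·sinφ2-sinφ1·cosφ2·cosΔλ=-0.69599681; θ=atan2(y, x)=-134.4534° <0 so +360° → 225.5466° ≈ 225.5°
Leg 2: φ1=-0.5918761, φ2=1.0678326, Δφ=1.6597086, Δλ=-2.9371971 rad; a=sin²(Δφ/2)+cosφ1·cosφ2·sin²(Δλ/2)=0.9402638917; c=2·atan2(√a, √(1-a))=2.647770858; dist=6371·c=16868.948 ≈ 16868.9 km; running total=26167.5 km
Leg 2 bearing: y=sinΔλ·cosφ2=-0.09783903, x=cosφ1·sinφ2-sinφ1·cosφ2·cosΔλ=0.46378696; θ=atan2(y, x)=-11.9123° <0 so +360° → 348.0877° ≈ 348.1°
Leg 3: φ1=1.0678326, φ2=0.7157648, Δφ=-0.3520678, Δλ=3.1215999 rad; a=sin²(Δφ/2)+cosφ1·cosφ2·sin²(Δλ/2)=0.3943643759; c=2·atan2(√a, √(1-a))=1.357920943; dist=6371·c=8651.314 ≈ 8651.3 km; running total=34818.8 km
Leg 3 bearing: y=sinΔλ·cosφ2=0.01508535, x=cosφ1·sinφ2-sinφ1·cosφ2·cosΔλ=0.97731105; θ=atan2(y, x)=0.8843° ≈ 0.9°

Leg 1: dist=9298.6 km, bearing=225.5°
Leg 2: dist=16868.9 km, bearing=348.1°
Leg 3: dist=8651.3 km, bearing=0.9°
Total: 34818.8 km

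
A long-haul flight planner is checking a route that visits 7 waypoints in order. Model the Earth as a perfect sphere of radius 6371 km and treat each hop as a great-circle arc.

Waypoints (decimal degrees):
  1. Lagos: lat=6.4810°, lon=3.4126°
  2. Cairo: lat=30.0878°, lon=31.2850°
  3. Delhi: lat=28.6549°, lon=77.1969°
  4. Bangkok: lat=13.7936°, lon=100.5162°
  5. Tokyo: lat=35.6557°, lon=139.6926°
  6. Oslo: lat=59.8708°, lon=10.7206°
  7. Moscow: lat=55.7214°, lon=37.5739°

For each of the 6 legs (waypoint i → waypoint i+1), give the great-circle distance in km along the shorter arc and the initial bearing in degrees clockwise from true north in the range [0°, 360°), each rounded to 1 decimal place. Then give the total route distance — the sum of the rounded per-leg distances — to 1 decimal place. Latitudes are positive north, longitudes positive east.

Leg 1: dist=3920.3 km, bearing=44.5°
Leg 2: dist=4421.6 km, bearing=80.2°
Leg 3: dist=2918.0 km, bearing=119.6°
Leg 4: dist=4597.8 km, bearing=51.0°
Leg 5: dist=8413.2 km, bearing=336.2°
Leg 6: dist=1643.9 km, bearing=94.5°
Total: 25914.8 km

Leg 1: φ1=0.1131148, φ2=0.5251312, Δφ=0.4120164, Δλ=0.4864652 rad; a=sin²(Δφ/2)+cosφ1·cosφ2·sin²(Δλ/2)=0.0917105524; c=2·atan2(√a, √(1-a))=0.615337122; dist=6371·c=3920.313 ≈ 3920.3 km; running total=3920.3 km
Leg 1 bearing: y=sinΔλ·cosφ2=0.40451170, x=cosφ1·sinφ2-sinφ1·cosφ2·cosΔλ=0.41178780; θ=atan2(y, x)=44.4893° ≈ 44.5°
Leg 2: φ1=0.5251312, φ2=0.5001224, Δφ=-0.0250088, Δλ=0.8013138 rad; a=sin²(Δφ/2)+cosφ1·cosφ2·sin²(Δλ/2)=0.1156573678; c=2·atan2(√a, √(1-a))=0.694013193; dist=6371·c=4421.558 ≈ 4421.6 km; running total=8341.9 km
Leg 2 bearing: y=sinΔλ·cosφ2=0.63029981, x=cosφ1·sinφ2-sinφ1·cosφ2·cosΔλ=0.10883527; θ=atan2(y, x)=80.2032° ≈ 80.2°
Leg 3: φ1=0.5001224, φ2=0.2407437, Δφ=-0.2593786, Δλ=0.4069986 rad; a=sin²(Δφ/2)+cosφ1·cosφ2·sin²(Δλ/2)=0.0515327144; c=2·atan2(√a, √(1-a))=0.458009114; dist=6371·c=2917.976 ≈ 2918.0 km; running total=11259.9 km
Leg 3 bearing: y=sinΔλ·cosφ2=0.38443877, x=cosφ1·sinφ2-sinφ1·cosφ2·cosΔλ=-0.21843811; θ=atan2(y, x)=119.6052° ≈ 119.6°
Leg 4: φ1=0.2407437, φ2=0.6223094, Δφ=0.3815656, Δλ=0.6837572 rad; a=sin²(Δφ/2)+cosφ1·cosφ2·sin²(Δλ/2)=0.1246517700; c=2·atan2(√a, √(1-a))=0.721680670; dist=6371·c=4597.828 ≈ 4597.8 km; running total=15857.7 km
Leg 4 bearing: y=sinΔλ·cosφ2=0.51328619, x=cosφ1·sinφ2-sinφ1·cosφ2·cosΔλ=0.41592320; θ=atan2(y, x)=50.9817° ≈ 51.0°
Leg 5: φ1=0.6223094, φ2=1.0449426, Δφ=0.4226332, Δλ=-2.2509860 rad; a=sin²(Δφ/2)+cosφ1·cosφ2·sin²(Δλ/2)=0.3761780854; c=2·atan2(√a, √(1-a))=1.320548753; dist=6371·c=8413.216 ≈ 8413.2 km; running total=24270.9 km
Leg 5 bearing: y=sinΔλ·cosφ2=-0.39024397, x=cosφ1·sinφ2-sinφ1·cosφ2·cosΔλ=0.88678192; θ=atan2(y, x)=-23.7527° <0 so +360° → 336.2473° ≈ 336.2°
Leg 6: φ1=1.0449426, φ2=0.9725219, Δφ=-0.0724207, Δλ=0.4686785 rad; a=sin²(Δφ/2)+cosφ1·cosφ2·sin²(Δλ/2)=0.0165533781; c=2·atan2(√a, √(1-a))=0.258035123; dist=6371·c=1643.942 ≈ 1643.9 km; running total=25914.8 km
Leg 6 bearing: y=sinΔλ·cosφ2=0.25440965, x=cosφ1·sinφ2-sinφ1·cosφ2·cosΔλ=-0.01982883; θ=atan2(y, x)=94.4567° ≈ 94.5°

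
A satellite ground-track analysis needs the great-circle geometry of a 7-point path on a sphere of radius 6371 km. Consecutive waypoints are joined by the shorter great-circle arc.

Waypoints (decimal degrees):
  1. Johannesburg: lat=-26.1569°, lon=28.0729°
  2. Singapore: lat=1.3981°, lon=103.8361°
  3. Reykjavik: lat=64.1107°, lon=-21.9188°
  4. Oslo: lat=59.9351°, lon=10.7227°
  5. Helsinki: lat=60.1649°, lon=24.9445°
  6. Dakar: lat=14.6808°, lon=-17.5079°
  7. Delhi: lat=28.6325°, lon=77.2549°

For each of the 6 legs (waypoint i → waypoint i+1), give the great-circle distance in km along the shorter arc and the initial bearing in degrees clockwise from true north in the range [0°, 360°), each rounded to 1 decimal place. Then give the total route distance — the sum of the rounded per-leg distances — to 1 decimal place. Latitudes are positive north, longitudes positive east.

Leg 1: dist=8660.1 km, bearing=82.3°
Leg 2: dist=11506.5 km, bearing=338.6°
Leg 3: dist=1743.3 km, bearing=90.3°
Leg 4: dist=788.4 km, bearing=82.0°
Leg 5: dist=6105.1 km, bearing=232.9°
Leg 6: dist=9682.8 km, bearing=61.1°
Total: 38486.2 km

Leg 1: φ1=-0.4565240, φ2=0.0244014, Δφ=0.4809255, Δλ=1.3223173 rad; a=sin²(Δφ/2)+cosφ1·cosφ2·sin²(Δλ/2)=0.3950385996; c=2·atan2(√a, √(1-a))=1.359300326; dist=6371·c=8660.102 ≈ 8660.1 km; running total=8660.1 km
Leg 1 bearing: y=sinΔλ·cosφ2=0.96899904, x=cosφ1·sinφ2-sinφ1·cosφ2·cosΔλ=0.13028156; θ=atan2(y, x)=82.3425° ≈ 82.3°
Leg 2: φ1=0.0244014, φ2=1.1189428, Δφ=1.0945414, Δλ=-2.1948371 rad; a=sin²(Δφ/2)+cosφ1·cosφ2·sin²(Δλ/2)=0.6165535857; c=2·atan2(√a, √(1-a))=1.806067988; dist=6371·c=11506.459 ≈ 11506.5 km; running total=20166.6 km
Leg 2 bearing: y=sinΔλ·cosφ2=-0.35433880, x=cosφ1·sinφ2-sinφ1·cosφ2·cosΔλ=0.90559652; θ=atan2(y, x)=-21.3692° <0 so +360° → 338.6308° ≈ 338.6°
Leg 3: φ1=1.1189428, φ2=1.0460648, Δφ=-0.0728780, Δλ=0.5697016 rad; a=sin²(Δφ/2)+cosφ1·cosφ2·sin²(Δλ/2)=0.0186012986; c=2·atan2(√a, √(1-a))=0.273625970; dist=6371·c=1743.271 ≈ 1743.3 km; running total=21909.9 km
Leg 3 bearing: y=sinΔλ·cosφ2=0.27021936, x=cosφ1·sinφ2-sinφ1·cosφ2·cosΔλ=-0.00163049; θ=atan2(y, x)=90.3457° ≈ 90.3°
Leg 4: φ1=1.0460648, φ2=1.0500756, Δφ=0.0040108, Δλ=0.2482172 rad; a=sin²(Δφ/2)+cosφ1·cosφ2·sin²(Δλ/2)=0.0038233915; c=2·atan2(√a, √(1-a))=0.123746099; dist=6371·c=788.386 ≈ 788.4 km; running total=22698.3 km
Leg 4 bearing: y=sinΔλ·cosφ2=0.12222527, x=cosφ1·sinφ2-sinφ1·cosφ2·cosΔλ=0.01720690; θ=atan2(y, x)=81.9866° ≈ 82.0°
Leg 5: φ1=1.0500756, φ2=0.2562283, Δφ=-0.7938473, Δλ=-0.7409342 rad; a=sin²(Δφ/2)+cosφ1·cosφ2·sin²(Δλ/2)=0.2125308033; c=2·atan2(√a, √(1-a))=0.958267476; dist=6371·c=6105.122 ≈ 6105.1 km; running total=28803.4 km
Leg 5 bearing: y=sinΔλ·cosφ2=-0.65294129, x=cosφ1·sinφ2-sinφ1·cosφ2·cosΔλ=-0.49306542; θ=atan2(y, x)=-127.0581° <0 so +360° → 232.9419° ≈ 232.9°
Leg 6: φ1=0.2562283, φ2=0.4997314, Δφ=0.2435031, Δλ=1.6539229 rad; a=sin²(Δφ/2)+cosφ1·cosφ2·sin²(Δλ/2)=0.4745274893; c=2·atan2(√a, √(1-a))=1.519829243; dist=6371·c=9682.832 ≈ 9682.8 km; running total=38486.2 km
Leg 6 bearing: y=sinΔλ·cosφ2=0.87468055, x=cosφ1·sinφ2-sinφ1·cosφ2·cosΔλ=0.48201509; θ=atan2(y, x)=61.1419° ≈ 61.1°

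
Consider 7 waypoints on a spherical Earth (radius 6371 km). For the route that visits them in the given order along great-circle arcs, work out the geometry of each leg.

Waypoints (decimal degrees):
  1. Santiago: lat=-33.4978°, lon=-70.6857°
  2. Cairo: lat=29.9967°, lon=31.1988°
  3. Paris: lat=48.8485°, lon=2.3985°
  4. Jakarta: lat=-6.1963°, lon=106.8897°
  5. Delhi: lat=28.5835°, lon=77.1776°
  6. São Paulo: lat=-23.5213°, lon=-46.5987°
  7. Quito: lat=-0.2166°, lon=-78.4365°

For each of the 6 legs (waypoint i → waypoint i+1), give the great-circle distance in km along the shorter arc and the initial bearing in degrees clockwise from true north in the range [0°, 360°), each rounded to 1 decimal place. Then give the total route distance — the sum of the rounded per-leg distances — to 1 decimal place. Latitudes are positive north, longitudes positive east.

Leg 1: φ1=-0.5846469, φ2=0.5235412, Δφ=1.1081881, Δλ=1.7782200 rad; a=sin²(Δφ/2)+cosφ1·cosφ2·sin²(Δλ/2)=0.7123281110; c=2·atan2(√a, √(1-a))=2.009378462; dist=6371·c=12801.750 ≈ 12801.8 km; running total=12801.8 km
Leg 1 bearing: y=sinΔλ·cosφ2=0.84749010, x=cosφ1·sinφ2-sinφ1·cosφ2·cosΔλ=0.31847705; θ=atan2(y, x)=69.4044° ≈ 69.4°
Leg 2: φ1=0.5235412, φ2=0.8525672, Δφ=0.3290260, Δλ=-0.5026601 rad; a=sin²(Δφ/2)+cosφ1·cosφ2·sin²(Δλ/2)=0.0620689257; c=2·atan2(√a, √(1-a))=0.503576787; dist=6371·c=3208.288 ≈ 3208.3 km; running total=16010.1 km
Leg 2 bearing: y=sinΔλ·cosφ2=-0.31702214, x=cosφ1·sinφ2-sinφ1·cosφ2·cosΔλ=0.36381652; θ=atan2(y, x)=-41.0682° <0 so +360° → 318.9318° ≈ 318.9°
Leg 3: φ1=0.8525672, φ2=-0.1081458, Δφ=-0.9607130, Δλ=1.8237155 rad; a=sin²(Δφ/2)+cosφ1·cosφ2·sin²(Δλ/2)=0.6224877386; c=2·atan2(√a, √(1-a))=1.818290726; dist=6371·c=11584.330 ≈ 11584.3 km; running total=27594.4 km
Leg 3 bearing: y=sinΔλ·cosφ2=0.96252988, x=cosφ1·sinφ2-sinφ1·cosφ2·cosΔλ=0.11628949; θ=atan2(y, x)=83.1111° ≈ 83.1°
Leg 4: φ1=-0.1081458, φ2=0.4988762, Δφ=0.6070220, Δλ=-0.5185740 rad; a=sin²(Δφ/2)+cosφ1·cosφ2·sin²(Δλ/2)=0.1467122337; c=2·atan2(√a, √(1-a))=0.786149180; dist=6371·c=5008.556 ≈ 5008.6 km; running total=32603.0 km
Leg 4 bearing: y=sinΔλ·cosφ2=-0.43523363, x=cosφ1·sinφ2-sinφ1·cosφ2·cosΔλ=0.55796299; θ=atan2(y, x)=-37.9557° <0 so +360° → 322.0443° ≈ 322.0°
Leg 5: φ1=0.4988762, φ2=-0.4105241, Δφ=-0.9094003, Δλ=-2.1603040 rad; a=sin²(Δφ/2)+cosφ1·cosφ2·sin²(Δλ/2)=0.8192849950; c=2·atan2(√a, √(1-a))=2.263434948; dist=6371·c=14420.344 ≈ 14420.3 km; running total=47023.3 km
Leg 5 bearing: y=sinΔλ·cosφ2=-0.76215037, x=cosφ1·sinφ2-sinφ1·cosφ2·cosΔλ=-0.10656071; θ=atan2(y, x)=-97.9593° <0 so +360° → 262.0407° ≈ 262.0°
Leg 6: φ1=-0.4105241, φ2=-0.0037804, Δφ=0.4067437, Δλ=-0.5556744 rad; a=sin²(Δφ/2)+cosφ1·cosφ2·sin²(Δλ/2)=0.1097695873; c=2·atan2(√a, √(1-a))=0.675393769; dist=6371·c=4302.934 ≈ 4302.9 km; running total=51326.2 km
Leg 6 bearing: y=sinΔλ·cosφ2=-0.52751261, x=cosφ1·sinφ2-sinφ1·cosφ2·cosΔλ=0.33557613; θ=atan2(y, x)=-57.5376° <0 so +360° → 302.4624° ≈ 302.5°

Leg 1: dist=12801.8 km, bearing=69.4°
Leg 2: dist=3208.3 km, bearing=318.9°
Leg 3: dist=11584.3 km, bearing=83.1°
Leg 4: dist=5008.6 km, bearing=322.0°
Leg 5: dist=14420.3 km, bearing=262.0°
Leg 6: dist=4302.9 km, bearing=302.5°
Total: 51326.2 km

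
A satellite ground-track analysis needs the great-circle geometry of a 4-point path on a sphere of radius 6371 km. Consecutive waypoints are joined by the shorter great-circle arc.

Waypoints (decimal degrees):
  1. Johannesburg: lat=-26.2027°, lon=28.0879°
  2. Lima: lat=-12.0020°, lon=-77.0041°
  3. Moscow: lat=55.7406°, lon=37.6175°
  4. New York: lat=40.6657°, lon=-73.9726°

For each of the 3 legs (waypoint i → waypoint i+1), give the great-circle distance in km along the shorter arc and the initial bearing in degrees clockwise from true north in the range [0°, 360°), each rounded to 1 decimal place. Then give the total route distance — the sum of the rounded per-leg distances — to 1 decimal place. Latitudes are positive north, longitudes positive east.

Leg 1: dist=10881.1 km, bearing=252.4°
Leg 2: dist=12638.2 km, bearing=34.0°
Leg 3: dist=7514.1 km, bearing=310.3°
Total: 31033.4 km

Leg 1: φ1=-0.4573234, φ2=-0.2094744, Δφ=0.2478490, Δλ=-1.8342014 rad; a=sin²(Δφ/2)+cosφ1·cosφ2·sin²(Δλ/2)=0.5683443350; c=2·atan2(√a, √(1-a))=1.707914260; dist=6371·c=10881.122 ≈ 10881.1 km; running total=10881.1 km
Leg 1 bearing: y=sinΔλ·cosφ2=-0.94440330, x=cosφ1·sinφ2-sinφ1·cosφ2·cosΔλ=-0.29902946; θ=atan2(y, x)=-107.5695° <0 so +360° → 252.4305° ≈ 252.4°
Leg 2: φ1=-0.2094744, φ2=0.9728570, Δφ=1.1823314, Δλ=2.0005243 rad; a=sin²(Δφ/2)+cosφ1·cosφ2·sin²(Δλ/2)=0.7006370642; c=2·atan2(√a, √(1-a))=1.983703783; dist=6371·c=12638.177 ≈ 12638.2 km; running total=23519.3 km
Leg 2 bearing: y=sinΔλ·cosφ2=0.51175748, x=cosφ1·sinφ2-sinφ1·cosφ2·cosΔλ=0.75966003; θ=atan2(y, x)=33.9668° ≈ 34.0°
Leg 3: φ1=0.9728570, φ2=0.7097504, Δφ=-0.2631066, Δλ=-1.9476147 rad; a=sin²(Δφ/2)+cosφ1·cosφ2·sin²(Δλ/2)=0.3092698539; c=2·atan2(√a, √(1-a))=1.179420800; dist=6371·c=7514.090 ≈ 7514.1 km; running total=31033.4 km
Leg 3 bearing: y=sinΔλ·cosφ2=-0.70530655, x=cosφ1·sinφ2-sinφ1·cosφ2·cosΔλ=0.59752047; θ=atan2(y, x)=-49.7294° <0 so +360° → 310.2706° ≈ 310.3°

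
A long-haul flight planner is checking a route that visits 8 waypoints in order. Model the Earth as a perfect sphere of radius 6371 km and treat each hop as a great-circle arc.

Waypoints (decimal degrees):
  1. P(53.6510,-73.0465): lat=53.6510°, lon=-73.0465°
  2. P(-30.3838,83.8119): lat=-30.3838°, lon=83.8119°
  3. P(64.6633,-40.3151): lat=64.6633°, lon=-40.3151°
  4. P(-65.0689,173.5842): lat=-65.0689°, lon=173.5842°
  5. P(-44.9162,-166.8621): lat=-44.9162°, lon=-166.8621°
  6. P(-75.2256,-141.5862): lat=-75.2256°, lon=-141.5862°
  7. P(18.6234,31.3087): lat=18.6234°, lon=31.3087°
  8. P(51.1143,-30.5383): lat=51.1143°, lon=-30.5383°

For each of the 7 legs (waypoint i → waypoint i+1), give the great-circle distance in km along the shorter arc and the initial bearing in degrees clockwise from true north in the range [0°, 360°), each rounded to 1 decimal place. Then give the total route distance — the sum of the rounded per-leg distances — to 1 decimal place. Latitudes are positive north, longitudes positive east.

Leg 1: dist=16828.9 km, bearing=45.0°
Leg 2: dist=14636.0 km, bearing=331.7°
Leg 3: dist=18432.7 km, bearing=253.0°
Leg 4: dist=2540.2 km, bearing=37.6°
Leg 5: dist=3582.5 km, bearing=168.2°
Leg 6: dist=13707.1 km, bearing=171.9°
Leg 7: dist=6454.2 km, bearing=319.3°
Total: 76181.6 km

Leg 1: φ1=0.9363866, φ2=-0.5302973, Δφ=-1.4666839, Δλ=2.7376955 rad; a=sin²(Δφ/2)+cosφ1·cosφ2·sin²(Δλ/2)=0.9387658726; c=2·atan2(√a, √(1-a))=2.641486669; dist=6371·c=16828.912 ≈ 16828.9 km; running total=16828.9 km
Leg 1 bearing: y=sinΔλ·cosφ2=0.33902828, x=cosφ1·sinφ2-sinφ1·cosφ2·cosΔλ=0.33911335; θ=atan2(y, x)=44.9928° ≈ 45.0°
Leg 2: φ1=-0.5302973, φ2=1.1285875, Δφ=1.6588848, Δλ=-2.1664248 rad; a=sin²(Δφ/2)+cosφ1·cosφ2·sin²(Δλ/2)=0.8321241192; c=2·atan2(√a, √(1-a))=2.297284010; dist=6371·c=14635.996 ≈ 14636.0 km; running total=31464.9 km
Leg 2 bearing: y=sinΔλ·cosφ2=-0.35424445, x=cosφ1·sinφ2-sinφ1·cosφ2·cosΔλ=0.65824399; θ=atan2(y, x)=-28.2876° <0 so +360° → 331.7124° ≈ 331.7°
Leg 3: φ1=1.1285875, φ2=-1.1356665, Δφ=-2.2642540, Δλ=3.7332471 rad; a=sin²(Δφ/2)+cosφ1·cosφ2·sin²(Δλ/2)=0.9846562643; c=2·atan2(√a, √(1-a))=2.893215029; dist=6371·c=18432.673 ≈ 18432.7 km; running total=49897.6 km
Leg 3 bearing: y=sinΔλ·cosφ2=-0.23510096, x=cosφ1·sinφ2-sinφ1·cosφ2·cosΔλ=-0.07183844; θ=atan2(y, x)=-106.9913° <0 so +360° → 253.0087° ≈ 253.0°
Leg 4: φ1=-1.1356665, φ2=-0.7839356, Δφ=0.3517310, Δλ=-5.9419089 rad; a=sin²(Δφ/2)+cosφ1·cosφ2·sin²(Δλ/2)=0.0392186618; c=2·atan2(√a, √(1-a))=0.398709744; dist=6371·c=2540.180 ≈ 2540.2 km; running total=52437.8 km
Leg 4 bearing: y=sinΔλ·cosφ2=0.23700759, x=cosφ1·sinφ2-sinφ1·cosφ2·cosΔλ=0.30748924; θ=atan2(y, x)=37.6244° ≈ 37.6°
Leg 5: φ1=-0.7839356, φ2=-1.3129344, Δφ=-0.5289988, Δλ=0.4411477 rad; a=sin²(Δφ/2)+cosφ1·cosφ2·sin²(Δλ/2)=0.0769880438; c=2·atan2(√a, √(1-a))=0.562313562; dist=6371·c=3582.500 ≈ 3582.5 km; running total=56020.3 km
Leg 5 bearing: y=sinΔλ·cosφ2=0.10888515, x=cosφ1·sinφ2-sinφ1·cosφ2·cosΔλ=-0.52190762; θ=atan2(y, x)=168.2155° ≈ 168.2°
Leg 6: φ1=-1.3129344, φ2=0.3250396, Δφ=1.6379740, Δλ=3.0175853 rad; a=sin²(Δφ/2)+cosφ1·cosφ2·sin²(Δλ/2)=0.7742964773; c=2·atan2(√a, √(1-a))=2.151476745; dist=6371·c=13707.058 ≈ 13707.1 km; running total=69727.4 km
Leg 6 bearing: y=sinΔλ·cosφ2=0.11721317, x=cosφ1·sinφ2-sinφ1·cosφ2·cosΔλ=-0.82783262; θ=atan2(y, x)=171.9410° ≈ 171.9°
Leg 7: φ1=0.3250396, φ2=0.8921128, Δφ=0.5670732, Δλ=-1.0794338 rad; a=sin²(Δφ/2)+cosφ1·cosφ2·sin²(Δλ/2)=0.2353658439; c=2·atan2(√a, √(1-a))=1.013058371; dist=6371·c=6454.195 ≈ 6454.2 km; running total=76181.6 km
Leg 7 bearing: y=sinΔλ·cosφ2=-0.55349797, x=cosφ1·sinφ2-sinφ1·cosφ2·cosΔλ=0.64305136; θ=atan2(y, x)=-40.7198° <0 so +360° → 319.2802° ≈ 319.3°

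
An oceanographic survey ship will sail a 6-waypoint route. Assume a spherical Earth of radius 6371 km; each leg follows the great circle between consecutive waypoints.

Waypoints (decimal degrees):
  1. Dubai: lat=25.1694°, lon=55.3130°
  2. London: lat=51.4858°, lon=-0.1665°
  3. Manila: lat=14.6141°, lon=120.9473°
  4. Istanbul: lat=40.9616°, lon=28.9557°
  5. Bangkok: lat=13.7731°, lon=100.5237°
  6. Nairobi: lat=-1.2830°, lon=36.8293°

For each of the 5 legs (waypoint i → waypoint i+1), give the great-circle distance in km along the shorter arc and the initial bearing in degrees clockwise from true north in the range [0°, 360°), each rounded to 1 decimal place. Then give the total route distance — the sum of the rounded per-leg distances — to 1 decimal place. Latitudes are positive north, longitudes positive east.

Leg 1: φ1=0.4392889, φ2=0.8985967, Δφ=0.4593078, Δλ=-0.9682999 rad; a=sin²(Δφ/2)+cosφ1·cosφ2·sin²(Δλ/2)=0.1739206227; c=2·atan2(√a, √(1-a))=0.860367714; dist=6371·c=5481.403 ≈ 5481.4 km; running total=5481.4 km
Leg 1 bearing: y=sinΔλ·cosφ2=-0.51306422, x=cosφ1·sinφ2-sinφ1·cosφ2·cosΔλ=0.55808070; θ=atan2(y, x)=-42.5935° <0 so +360° → 317.4065° ≈ 317.4°
Leg 2: φ1=0.8985967, φ2=0.2550642, Δφ=-0.6435326, Δλ=2.1138346 rad; a=sin²(Δφ/2)+cosφ1·cosφ2·sin²(Δλ/2)=0.5569743625; c=2·atan2(√a, √(1-a))=1.684993095; dist=6371·c=10735.091 ≈ 10735.1 km; running total=16216.5 km
Leg 2 bearing: y=sinΔλ·cosφ2=0.82844396, x=cosφ1·sinφ2-sinφ1·cosφ2·cosΔλ=0.54835781; θ=atan2(y, x)=56.4989° ≈ 56.5°
Leg 3: φ1=0.2550642, φ2=0.7149148, Δφ=0.4598506, Δλ=-1.6055563 rad; a=sin²(Δφ/2)+cosφ1·cosφ2·sin²(Δλ/2)=0.4299968340; c=2·atan2(√a, √(1-a))=1.430328517; dist=6371·c=9112.623 ≈ 9112.6 km; running total=25329.1 km
Leg 3 bearing: y=sinΔλ·cosφ2=-0.75469294, x=cosφ1·sinφ2-sinφ1·cosφ2·cosΔλ=0.64096551; θ=atan2(y, x)=-49.6585° <0 so +360° → 310.3415° ≈ 310.3°
Leg 4: φ1=0.7149148, φ2=0.2403859, Δφ=-0.4745288, Δλ=1.2490972 rad; a=sin²(Δφ/2)+cosφ1·cosφ2·sin²(Δλ/2)=0.3060153287; c=2·atan2(√a, √(1-a))=1.172368990; dist=6371·c=7469.163 ≈ 7469.2 km; running total=32798.3 km
Leg 4 bearing: y=sinΔλ·cosφ2=0.92142082, x=cosφ1·sinφ2-sinφ1·cosφ2·cosΔλ=-0.02152820; θ=atan2(y, x)=91.3384° ≈ 91.3°
Leg 5: φ1=0.2403859, φ2=-0.0223926, Δφ=-0.2627785, Δλ=-1.1116770 rad; a=sin²(Δφ/2)+cosφ1·cosφ2·sin²(Δλ/2)=0.2875111677; c=2·atan2(√a, √(1-a))=1.131859116; dist=6371·c=7211.074 ≈ 7211.1 km; running total=40009.4 km
Leg 5 bearing: y=sinΔλ·cosφ2=-0.89621838, x=cosφ1·sinφ2-sinφ1·cosφ2·cosΔλ=-0.12722657; θ=atan2(y, x)=-98.0797° <0 so +360° → 261.9203° ≈ 261.9°

Leg 1: dist=5481.4 km, bearing=317.4°
Leg 2: dist=10735.1 km, bearing=56.5°
Leg 3: dist=9112.6 km, bearing=310.3°
Leg 4: dist=7469.2 km, bearing=91.3°
Leg 5: dist=7211.1 km, bearing=261.9°
Total: 40009.4 km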